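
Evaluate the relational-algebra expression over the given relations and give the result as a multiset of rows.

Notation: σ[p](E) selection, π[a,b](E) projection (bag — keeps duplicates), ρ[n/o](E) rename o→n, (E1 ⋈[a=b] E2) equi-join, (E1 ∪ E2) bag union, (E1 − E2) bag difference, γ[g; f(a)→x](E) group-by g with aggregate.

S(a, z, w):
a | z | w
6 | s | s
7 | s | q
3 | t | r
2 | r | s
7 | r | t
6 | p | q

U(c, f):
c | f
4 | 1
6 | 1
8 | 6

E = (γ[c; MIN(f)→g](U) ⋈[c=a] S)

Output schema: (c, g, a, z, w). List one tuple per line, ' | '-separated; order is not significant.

Row counts bottom-up:
  U → 3
  γ[c; MIN(f)→g](U) → 3
  S → 6
  (γ[c; MIN(f)→g](U) ⋈[c=a] S) → 2

== RESULT ==
c | g | a | z | w
6 | 1 | 6 | p | q
6 | 1 | 6 | s | s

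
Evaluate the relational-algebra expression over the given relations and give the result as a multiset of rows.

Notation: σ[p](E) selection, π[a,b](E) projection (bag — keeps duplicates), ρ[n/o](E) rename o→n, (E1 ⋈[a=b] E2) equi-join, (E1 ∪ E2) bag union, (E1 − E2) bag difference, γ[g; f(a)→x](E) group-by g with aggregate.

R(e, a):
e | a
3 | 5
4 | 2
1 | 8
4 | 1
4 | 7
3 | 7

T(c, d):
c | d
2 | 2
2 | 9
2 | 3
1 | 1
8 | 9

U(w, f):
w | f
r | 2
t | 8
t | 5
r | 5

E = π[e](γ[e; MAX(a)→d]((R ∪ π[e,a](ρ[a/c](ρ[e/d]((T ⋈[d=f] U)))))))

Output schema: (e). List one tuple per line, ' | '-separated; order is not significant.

Subexpression sizes:
  R → 6
  T → 5
  U → 4
  (T ⋈[d=f] U) → 1
  ρ[e/d]((T ⋈[d=f] U)) → 1
  ρ[a/c](ρ[e/d]((T ⋈[d=f] U))) → 1
  π[e,a](ρ[a/c](ρ[e/d]((T ⋈[d=f] U)))) → 1
  (R ∪ π[e,a](ρ[a/c](ρ[e/d]((T ⋈[d=f] U))))) → 7
  γ[e; MAX(a)→d]((R ∪ π[e,a](ρ[a/c](ρ[e/d]((T ⋈[d=f] U)))))) → 4
  π[e](γ[e; MAX(a)→d]((R ∪ π[e,a](ρ[a/c](ρ[e/d]((T ⋈[d=f] U))))))) → 4

== RESULT ==
e
1
2
3
4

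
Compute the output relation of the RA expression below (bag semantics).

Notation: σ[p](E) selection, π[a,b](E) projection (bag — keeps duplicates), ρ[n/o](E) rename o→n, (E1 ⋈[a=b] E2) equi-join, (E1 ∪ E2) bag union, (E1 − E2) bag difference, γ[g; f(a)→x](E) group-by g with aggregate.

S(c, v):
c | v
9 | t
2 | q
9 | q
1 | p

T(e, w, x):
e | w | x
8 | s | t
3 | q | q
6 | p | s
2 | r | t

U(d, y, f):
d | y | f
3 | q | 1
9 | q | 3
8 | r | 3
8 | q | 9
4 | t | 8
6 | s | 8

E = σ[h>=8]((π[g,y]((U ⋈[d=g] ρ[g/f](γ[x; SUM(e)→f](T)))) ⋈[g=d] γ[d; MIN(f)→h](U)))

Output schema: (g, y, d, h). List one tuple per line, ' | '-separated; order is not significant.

Per-node cardinality:
  U → 6
  T → 4
  γ[x; SUM(e)→f](T) → 3
  ρ[g/f](γ[x; SUM(e)→f](T)) → 3
  (U ⋈[d=g] ρ[g/f](γ[x; SUM(e)→f](T))) → 2
  π[g,y]((U ⋈[d=g] ρ[g/f](γ[x; SUM(e)→f](T)))) → 2
  U → 6
  γ[d; MIN(f)→h](U) → 5
  (π[g,y]((U ⋈[d=g] ρ[g/f](γ[x; SUM(e)→f](T)))) ⋈[g=d] γ[d; MIN(f)→h](U)) → 2
  σ[h>=8]((π[g,y]((U ⋈[d=g] ρ[g/f](γ[x; SUM(e)→f](T)))) ⋈[g=d] γ[d; MIN(f)→h](U))) → 1

== RESULT ==
g | y | d | h
6 | s | 6 | 8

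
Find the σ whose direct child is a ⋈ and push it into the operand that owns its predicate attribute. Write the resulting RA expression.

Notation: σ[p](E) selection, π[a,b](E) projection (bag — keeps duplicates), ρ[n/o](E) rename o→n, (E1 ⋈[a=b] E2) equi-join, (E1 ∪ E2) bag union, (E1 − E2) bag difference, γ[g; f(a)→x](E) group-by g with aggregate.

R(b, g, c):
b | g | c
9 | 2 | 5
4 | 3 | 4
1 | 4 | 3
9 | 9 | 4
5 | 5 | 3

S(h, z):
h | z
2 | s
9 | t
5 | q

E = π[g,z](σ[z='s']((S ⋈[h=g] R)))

σ filters on z, owned by the left side.
E' = π[g,z]((σ[z='s'](S) ⋈[h=g] R))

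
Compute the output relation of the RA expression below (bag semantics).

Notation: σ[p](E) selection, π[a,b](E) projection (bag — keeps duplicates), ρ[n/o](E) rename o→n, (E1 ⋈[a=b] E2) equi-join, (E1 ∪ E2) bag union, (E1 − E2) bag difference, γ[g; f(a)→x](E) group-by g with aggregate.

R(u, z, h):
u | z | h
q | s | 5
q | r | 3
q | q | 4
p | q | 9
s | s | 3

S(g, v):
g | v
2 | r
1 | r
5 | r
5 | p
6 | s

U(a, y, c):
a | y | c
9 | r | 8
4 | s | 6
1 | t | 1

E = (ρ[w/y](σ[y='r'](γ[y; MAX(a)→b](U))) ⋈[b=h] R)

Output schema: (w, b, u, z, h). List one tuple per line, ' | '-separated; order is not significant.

Per-node cardinality:
  U → 3
  γ[y; MAX(a)→b](U) → 3
  σ[y='r'](γ[y; MAX(a)→b](U)) → 1
  ρ[w/y](σ[y='r'](γ[y; MAX(a)→b](U))) → 1
  R → 5
  (ρ[w/y](σ[y='r'](γ[y; MAX(a)→b](U))) ⋈[b=h] R) → 1

== RESULT ==
w | b | u | z | h
r | 9 | p | q | 9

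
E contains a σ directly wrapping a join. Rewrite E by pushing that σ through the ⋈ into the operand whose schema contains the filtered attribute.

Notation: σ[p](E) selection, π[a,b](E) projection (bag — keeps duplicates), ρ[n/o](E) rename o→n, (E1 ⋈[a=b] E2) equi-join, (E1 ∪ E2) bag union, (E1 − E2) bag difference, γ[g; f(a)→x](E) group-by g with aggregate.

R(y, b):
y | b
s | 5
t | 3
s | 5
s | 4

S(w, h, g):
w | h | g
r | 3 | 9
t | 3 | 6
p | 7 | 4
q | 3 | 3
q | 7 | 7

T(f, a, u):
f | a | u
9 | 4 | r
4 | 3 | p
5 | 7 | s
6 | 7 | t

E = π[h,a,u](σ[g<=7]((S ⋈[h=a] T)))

σ filters on g, owned by the left side.
E' = π[h,a,u]((σ[g<=7](S) ⋈[h=a] T))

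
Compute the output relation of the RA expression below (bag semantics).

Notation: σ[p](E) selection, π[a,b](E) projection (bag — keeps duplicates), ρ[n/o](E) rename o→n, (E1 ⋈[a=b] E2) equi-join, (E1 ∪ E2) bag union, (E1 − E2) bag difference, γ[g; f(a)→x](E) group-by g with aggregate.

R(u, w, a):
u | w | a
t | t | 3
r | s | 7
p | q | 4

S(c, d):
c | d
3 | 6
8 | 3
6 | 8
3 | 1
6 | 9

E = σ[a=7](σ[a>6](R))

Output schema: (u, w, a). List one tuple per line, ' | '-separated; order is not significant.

Stepwise |·|:
  R → 3
  σ[a>6](R) → 1
  σ[a=7](σ[a>6](R)) → 1

== RESULT ==
u | w | a
r | s | 7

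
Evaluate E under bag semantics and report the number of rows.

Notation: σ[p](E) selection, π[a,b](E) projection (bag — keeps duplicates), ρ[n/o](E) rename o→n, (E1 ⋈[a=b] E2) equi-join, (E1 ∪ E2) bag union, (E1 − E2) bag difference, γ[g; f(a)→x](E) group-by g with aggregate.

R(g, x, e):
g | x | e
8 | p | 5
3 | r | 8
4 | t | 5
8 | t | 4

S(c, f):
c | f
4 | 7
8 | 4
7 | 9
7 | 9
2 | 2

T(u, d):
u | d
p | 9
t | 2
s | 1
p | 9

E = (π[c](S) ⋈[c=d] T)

Row counts bottom-up:
  S → 5
  π[c](S) → 5
  T → 4
  (π[c](S) ⋈[c=d] T) → 1

|E| = 1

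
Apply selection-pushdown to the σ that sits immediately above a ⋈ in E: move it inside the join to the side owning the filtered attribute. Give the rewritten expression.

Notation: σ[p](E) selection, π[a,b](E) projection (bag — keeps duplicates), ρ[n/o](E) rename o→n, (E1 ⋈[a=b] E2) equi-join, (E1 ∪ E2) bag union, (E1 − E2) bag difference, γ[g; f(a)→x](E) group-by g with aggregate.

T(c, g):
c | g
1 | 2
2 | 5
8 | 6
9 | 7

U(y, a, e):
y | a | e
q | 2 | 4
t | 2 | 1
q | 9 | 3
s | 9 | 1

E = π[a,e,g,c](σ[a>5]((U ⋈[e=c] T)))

σ filters on a, owned by the left side.
E' = π[a,e,g,c]((σ[a>5](U) ⋈[e=c] T))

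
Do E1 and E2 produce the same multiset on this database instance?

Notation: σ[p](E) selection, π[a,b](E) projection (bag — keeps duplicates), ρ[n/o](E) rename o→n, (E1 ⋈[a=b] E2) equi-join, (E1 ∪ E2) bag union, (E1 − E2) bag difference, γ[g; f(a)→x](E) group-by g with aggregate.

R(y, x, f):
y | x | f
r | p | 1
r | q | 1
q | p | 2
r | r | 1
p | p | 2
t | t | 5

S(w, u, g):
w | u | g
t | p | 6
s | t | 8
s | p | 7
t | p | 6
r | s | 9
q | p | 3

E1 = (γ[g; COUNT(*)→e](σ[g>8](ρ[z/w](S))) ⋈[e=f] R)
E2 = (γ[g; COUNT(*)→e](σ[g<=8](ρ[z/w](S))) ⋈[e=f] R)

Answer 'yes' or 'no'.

E1 stepwise |·|:
  S → 6
  ρ[z/w](S) → 6
  σ[g>8](ρ[z/w](S)) → 1
  γ[g; COUNT(*)→e](σ[g>8](ρ[z/w](S))) → 1
  R → 6
  (γ[g; COUNT(*)→e](σ[g>8](ρ[z/w](S))) ⋈[e=f] R) → 3
E2 stepwise |·|:
  S → 6
  ρ[z/w](S) → 6
  σ[g<=8](ρ[z/w](S)) → 5
  γ[g; COUNT(*)→e](σ[g<=8](ρ[z/w](S))) → 4
  R → 6
  (γ[g; COUNT(*)→e](σ[g<=8](ρ[z/w](S))) ⋈[e=f] R) → 11

E1 result:
g | e | y | x | f
9 | 1 | r | p | 1
9 | 1 | r | q | 1
9 | 1 | r | r | 1
E2 result:
g | e | y | x | f
3 | 1 | r | p | 1
3 | 1 | r | q | 1
3 | 1 | r | r | 1
6 | 2 | p | p | 2
6 | 2 | q | p | 2
7 | 1 | r | p | 1
7 | 1 | r | q | 1
7 | 1 | r | r | 1
8 | 1 | r | p | 1
8 | 1 | r | q | 1
8 | 1 | r | r | 1
Witness: (8, 1, 'r', 'r', 1) appears 0× in E1 but 1× in E2.

no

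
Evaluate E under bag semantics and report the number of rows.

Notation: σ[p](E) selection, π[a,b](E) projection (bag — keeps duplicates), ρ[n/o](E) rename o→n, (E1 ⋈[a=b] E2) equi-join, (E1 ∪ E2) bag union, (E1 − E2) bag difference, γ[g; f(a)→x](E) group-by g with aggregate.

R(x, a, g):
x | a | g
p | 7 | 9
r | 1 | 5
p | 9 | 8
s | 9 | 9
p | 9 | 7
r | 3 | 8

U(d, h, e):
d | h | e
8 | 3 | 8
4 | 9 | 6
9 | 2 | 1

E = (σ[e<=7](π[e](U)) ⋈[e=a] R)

Stepwise |·|:
  U → 3
  π[e](U) → 3
  σ[e<=7](π[e](U)) → 2
  R → 6
  (σ[e<=7](π[e](U)) ⋈[e=a] R) → 1

|E| = 1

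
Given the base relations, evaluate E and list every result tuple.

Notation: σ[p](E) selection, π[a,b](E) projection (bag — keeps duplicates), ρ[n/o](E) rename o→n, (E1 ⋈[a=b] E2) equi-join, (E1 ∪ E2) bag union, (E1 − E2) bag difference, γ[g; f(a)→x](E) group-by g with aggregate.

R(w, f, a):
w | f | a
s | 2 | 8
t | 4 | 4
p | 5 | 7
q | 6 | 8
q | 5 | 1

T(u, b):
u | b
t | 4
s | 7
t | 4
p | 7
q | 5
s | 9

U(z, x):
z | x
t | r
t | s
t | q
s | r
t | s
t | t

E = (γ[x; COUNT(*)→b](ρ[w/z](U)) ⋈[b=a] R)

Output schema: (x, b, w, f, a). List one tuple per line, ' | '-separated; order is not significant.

Per-node cardinality:
  U → 6
  ρ[w/z](U) → 6
  γ[x; COUNT(*)→b](ρ[w/z](U)) → 4
  R → 5
  (γ[x; COUNT(*)→b](ρ[w/z](U)) ⋈[b=a] R) → 2

== RESULT ==
x | b | w | f | a
q | 1 | q | 5 | 1
t | 1 | q | 5 | 1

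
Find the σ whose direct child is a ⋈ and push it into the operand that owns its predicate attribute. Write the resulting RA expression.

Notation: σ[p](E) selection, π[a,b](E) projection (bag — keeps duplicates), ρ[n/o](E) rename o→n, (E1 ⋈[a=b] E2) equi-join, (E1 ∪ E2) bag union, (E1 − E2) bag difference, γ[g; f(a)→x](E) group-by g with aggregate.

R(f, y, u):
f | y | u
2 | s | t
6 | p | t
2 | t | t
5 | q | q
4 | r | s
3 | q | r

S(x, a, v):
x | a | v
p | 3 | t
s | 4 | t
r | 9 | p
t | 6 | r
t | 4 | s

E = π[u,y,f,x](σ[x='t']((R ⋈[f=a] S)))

σ filters on x, owned by the right side.
E' = π[u,y,f,x]((R ⋈[f=a] σ[x='t'](S)))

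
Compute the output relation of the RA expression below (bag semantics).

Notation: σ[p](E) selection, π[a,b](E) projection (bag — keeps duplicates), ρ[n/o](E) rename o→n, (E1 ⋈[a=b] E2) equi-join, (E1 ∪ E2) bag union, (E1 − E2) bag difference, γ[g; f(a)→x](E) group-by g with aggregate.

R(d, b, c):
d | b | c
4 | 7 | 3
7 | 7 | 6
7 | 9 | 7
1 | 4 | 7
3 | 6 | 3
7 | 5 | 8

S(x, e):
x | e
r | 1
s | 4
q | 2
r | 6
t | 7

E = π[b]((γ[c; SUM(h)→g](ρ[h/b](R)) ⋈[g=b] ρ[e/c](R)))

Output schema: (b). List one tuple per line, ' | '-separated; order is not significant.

Per-node cardinality:
  R → 6
  ρ[h/b](R) → 6
  γ[c; SUM(h)→g](ρ[h/b](R)) → 4
  R → 6
  ρ[e/c](R) → 6
  (γ[c; SUM(h)→g](ρ[h/b](R)) ⋈[g=b] ρ[e/c](R)) → 3
  π[b]((γ[c; SUM(h)→g](ρ[h/b](R)) ⋈[g=b] ρ[e/c](R))) → 3

== RESULT ==
b
5
7
7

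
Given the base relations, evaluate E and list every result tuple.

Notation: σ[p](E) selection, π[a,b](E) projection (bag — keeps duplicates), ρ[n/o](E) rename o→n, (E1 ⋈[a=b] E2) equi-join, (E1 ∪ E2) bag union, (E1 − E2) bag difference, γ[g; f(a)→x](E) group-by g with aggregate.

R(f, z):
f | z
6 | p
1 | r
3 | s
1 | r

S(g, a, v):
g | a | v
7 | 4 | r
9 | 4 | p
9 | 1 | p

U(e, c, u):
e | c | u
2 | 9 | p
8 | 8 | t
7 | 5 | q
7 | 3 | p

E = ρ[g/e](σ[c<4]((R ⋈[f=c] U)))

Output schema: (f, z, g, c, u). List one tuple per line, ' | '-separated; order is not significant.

Stepwise |·|:
  R → 4
  U → 4
  (R ⋈[f=c] U) → 1
  σ[c<4]((R ⋈[f=c] U)) → 1
  ρ[g/e](σ[c<4]((R ⋈[f=c] U))) → 1

== RESULT ==
f | z | g | c | u
3 | s | 7 | 3 | p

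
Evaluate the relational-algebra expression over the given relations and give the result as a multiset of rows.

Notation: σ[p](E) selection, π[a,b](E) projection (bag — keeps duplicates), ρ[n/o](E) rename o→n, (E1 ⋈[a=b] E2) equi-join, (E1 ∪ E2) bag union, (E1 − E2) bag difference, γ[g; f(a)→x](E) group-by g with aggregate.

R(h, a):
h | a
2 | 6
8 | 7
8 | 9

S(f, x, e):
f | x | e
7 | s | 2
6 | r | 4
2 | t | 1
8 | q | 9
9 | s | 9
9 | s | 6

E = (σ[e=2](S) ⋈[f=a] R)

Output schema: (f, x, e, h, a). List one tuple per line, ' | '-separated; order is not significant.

Subexpression sizes:
  S → 6
  σ[e=2](S) → 1
  R → 3
  (σ[e=2](S) ⋈[f=a] R) → 1

== RESULT ==
f | x | e | h | a
7 | s | 2 | 8 | 7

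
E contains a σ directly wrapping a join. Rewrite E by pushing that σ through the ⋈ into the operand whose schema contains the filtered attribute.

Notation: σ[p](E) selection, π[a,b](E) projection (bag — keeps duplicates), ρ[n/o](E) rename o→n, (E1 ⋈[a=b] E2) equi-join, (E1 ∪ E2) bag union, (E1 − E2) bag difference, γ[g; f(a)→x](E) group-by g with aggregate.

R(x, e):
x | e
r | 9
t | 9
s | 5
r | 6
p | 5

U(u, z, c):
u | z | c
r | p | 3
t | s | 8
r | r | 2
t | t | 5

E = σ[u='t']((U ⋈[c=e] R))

σ filters on u, owned by the left side.
E' = (σ[u='t'](U) ⋈[c=e] R)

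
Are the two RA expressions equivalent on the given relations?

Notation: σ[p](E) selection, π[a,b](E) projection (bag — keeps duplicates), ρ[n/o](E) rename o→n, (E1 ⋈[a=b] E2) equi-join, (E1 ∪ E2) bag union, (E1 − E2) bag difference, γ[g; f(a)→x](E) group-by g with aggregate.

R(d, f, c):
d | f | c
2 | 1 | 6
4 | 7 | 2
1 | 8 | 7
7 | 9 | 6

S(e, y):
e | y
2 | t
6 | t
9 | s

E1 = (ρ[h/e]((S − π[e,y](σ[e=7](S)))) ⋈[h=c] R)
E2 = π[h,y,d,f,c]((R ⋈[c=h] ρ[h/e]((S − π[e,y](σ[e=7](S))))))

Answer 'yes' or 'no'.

E1 per-node cardinality:
  S → 3
  S → 3
  σ[e=7](S) → 0
  π[e,y](σ[e=7](S)) → 0
  (S − π[e,y](σ[e=7](S))) → 3
  ρ[h/e]((S − π[e,y](σ[e=7](S)))) → 3
  R → 4
  (ρ[h/e]((S − π[e,y](σ[e=7](S)))) ⋈[h=c] R) → 3
E2 per-node cardinality:
  R → 4
  S → 3
  S → 3
  σ[e=7](S) → 0
  π[e,y](σ[e=7](S)) → 0
  (S − π[e,y](σ[e=7](S))) → 3
  ρ[h/e]((S − π[e,y](σ[e=7](S)))) → 3
  (R ⋈[c=h] ρ[h/e]((S − π[e,y](σ[e=7](S))))) → 3
  π[h,y,d,f,c]((R ⋈[c=h] ρ[h/e]((S − π[e,y](σ[e=7](S)))))) → 3

E1 and E2 produce the same multiset:
h | y | d | f | c
2 | t | 4 | 7 | 2
6 | t | 2 | 1 | 6
6 | t | 7 | 9 | 6

yes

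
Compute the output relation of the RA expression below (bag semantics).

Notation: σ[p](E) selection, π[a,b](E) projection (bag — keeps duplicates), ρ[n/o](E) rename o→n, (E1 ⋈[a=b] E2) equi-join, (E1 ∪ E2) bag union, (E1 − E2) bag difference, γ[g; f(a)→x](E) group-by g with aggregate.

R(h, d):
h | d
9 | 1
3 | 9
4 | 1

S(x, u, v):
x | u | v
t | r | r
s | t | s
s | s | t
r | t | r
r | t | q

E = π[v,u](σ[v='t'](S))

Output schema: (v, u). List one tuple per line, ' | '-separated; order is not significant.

Per-node cardinality:
  S → 5
  σ[v='t'](S) → 1
  π[v,u](σ[v='t'](S)) → 1

== RESULT ==
v | u
t | s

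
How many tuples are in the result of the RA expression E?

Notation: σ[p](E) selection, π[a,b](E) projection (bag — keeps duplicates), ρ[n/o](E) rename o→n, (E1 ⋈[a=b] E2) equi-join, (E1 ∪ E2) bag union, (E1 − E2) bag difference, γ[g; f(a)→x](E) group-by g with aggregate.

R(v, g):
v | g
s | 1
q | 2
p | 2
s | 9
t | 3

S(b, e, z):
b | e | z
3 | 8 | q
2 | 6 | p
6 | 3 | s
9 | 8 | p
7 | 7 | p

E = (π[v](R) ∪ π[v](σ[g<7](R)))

Stepwise |·|:
  R → 5
  π[v](R) → 5
  R → 5
  σ[g<7](R) → 4
  π[v](σ[g<7](R)) → 4
  (π[v](R) ∪ π[v](σ[g<7](R))) → 9

|E| = 9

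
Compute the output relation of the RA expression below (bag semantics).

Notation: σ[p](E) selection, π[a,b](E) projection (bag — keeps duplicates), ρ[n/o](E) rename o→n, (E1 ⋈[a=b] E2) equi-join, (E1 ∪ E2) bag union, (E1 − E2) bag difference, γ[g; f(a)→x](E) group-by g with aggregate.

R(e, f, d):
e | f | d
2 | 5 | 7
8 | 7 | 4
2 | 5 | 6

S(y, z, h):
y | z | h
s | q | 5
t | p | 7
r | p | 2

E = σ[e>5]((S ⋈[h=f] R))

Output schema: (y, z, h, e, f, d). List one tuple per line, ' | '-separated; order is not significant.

Per-node cardinality:
  S → 3
  R → 3
  (S ⋈[h=f] R) → 3
  σ[e>5]((S ⋈[h=f] R)) → 1

== RESULT ==
y | z | h | e | f | d
t | p | 7 | 8 | 7 | 4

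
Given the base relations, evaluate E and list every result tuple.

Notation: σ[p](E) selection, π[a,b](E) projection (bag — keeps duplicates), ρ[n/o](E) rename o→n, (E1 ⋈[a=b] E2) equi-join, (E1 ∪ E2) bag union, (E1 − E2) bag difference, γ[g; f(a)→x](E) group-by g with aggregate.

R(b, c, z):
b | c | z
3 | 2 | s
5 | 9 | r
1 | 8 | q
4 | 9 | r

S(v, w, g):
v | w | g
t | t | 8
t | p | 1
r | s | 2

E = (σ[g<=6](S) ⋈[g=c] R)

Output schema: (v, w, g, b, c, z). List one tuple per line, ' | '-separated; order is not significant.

Per-node cardinality:
  S → 3
  σ[g<=6](S) → 2
  R → 4
  (σ[g<=6](S) ⋈[g=c] R) → 1

== RESULT ==
v | w | g | b | c | z
r | s | 2 | 3 | 2 | s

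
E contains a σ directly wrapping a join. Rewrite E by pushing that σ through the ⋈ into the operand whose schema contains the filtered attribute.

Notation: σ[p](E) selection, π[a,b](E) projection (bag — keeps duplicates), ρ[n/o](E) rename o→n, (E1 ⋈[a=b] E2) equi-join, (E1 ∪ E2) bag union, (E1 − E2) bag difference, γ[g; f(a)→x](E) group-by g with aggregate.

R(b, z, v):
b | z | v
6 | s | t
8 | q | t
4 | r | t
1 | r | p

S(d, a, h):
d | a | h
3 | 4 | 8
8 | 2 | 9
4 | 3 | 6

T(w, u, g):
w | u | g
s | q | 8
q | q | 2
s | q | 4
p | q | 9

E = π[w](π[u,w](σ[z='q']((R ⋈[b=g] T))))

σ filters on z, owned by the left side.
E' = π[w](π[u,w]((σ[z='q'](R) ⋈[b=g] T)))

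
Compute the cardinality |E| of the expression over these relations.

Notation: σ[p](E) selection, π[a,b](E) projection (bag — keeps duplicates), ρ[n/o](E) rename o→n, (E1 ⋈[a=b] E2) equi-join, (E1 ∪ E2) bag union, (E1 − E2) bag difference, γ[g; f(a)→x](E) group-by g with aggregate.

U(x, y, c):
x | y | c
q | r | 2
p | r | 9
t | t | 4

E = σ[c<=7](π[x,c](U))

Stepwise |·|:
  U → 3
  π[x,c](U) → 3
  σ[c<=7](π[x,c](U)) → 2

|E| = 2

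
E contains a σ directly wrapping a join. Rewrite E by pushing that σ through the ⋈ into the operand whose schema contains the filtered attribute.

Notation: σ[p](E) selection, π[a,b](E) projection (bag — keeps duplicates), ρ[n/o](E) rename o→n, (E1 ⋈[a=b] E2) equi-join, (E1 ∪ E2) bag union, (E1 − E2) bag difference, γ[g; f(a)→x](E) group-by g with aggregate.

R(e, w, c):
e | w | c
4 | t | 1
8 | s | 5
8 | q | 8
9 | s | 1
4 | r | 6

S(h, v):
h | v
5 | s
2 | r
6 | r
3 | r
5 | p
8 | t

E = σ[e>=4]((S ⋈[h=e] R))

σ filters on e, owned by the right side.
E' = (S ⋈[h=e] σ[e>=4](R))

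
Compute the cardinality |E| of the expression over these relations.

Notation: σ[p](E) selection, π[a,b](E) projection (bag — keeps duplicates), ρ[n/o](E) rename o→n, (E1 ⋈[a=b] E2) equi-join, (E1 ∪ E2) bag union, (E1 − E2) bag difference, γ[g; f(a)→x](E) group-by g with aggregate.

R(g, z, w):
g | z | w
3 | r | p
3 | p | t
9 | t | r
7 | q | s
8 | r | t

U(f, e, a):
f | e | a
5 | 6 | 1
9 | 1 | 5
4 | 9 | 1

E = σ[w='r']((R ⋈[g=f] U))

Row counts bottom-up:
  R → 5
  U → 3
  (R ⋈[g=f] U) → 1
  σ[w='r']((R ⋈[g=f] U)) → 1

|E| = 1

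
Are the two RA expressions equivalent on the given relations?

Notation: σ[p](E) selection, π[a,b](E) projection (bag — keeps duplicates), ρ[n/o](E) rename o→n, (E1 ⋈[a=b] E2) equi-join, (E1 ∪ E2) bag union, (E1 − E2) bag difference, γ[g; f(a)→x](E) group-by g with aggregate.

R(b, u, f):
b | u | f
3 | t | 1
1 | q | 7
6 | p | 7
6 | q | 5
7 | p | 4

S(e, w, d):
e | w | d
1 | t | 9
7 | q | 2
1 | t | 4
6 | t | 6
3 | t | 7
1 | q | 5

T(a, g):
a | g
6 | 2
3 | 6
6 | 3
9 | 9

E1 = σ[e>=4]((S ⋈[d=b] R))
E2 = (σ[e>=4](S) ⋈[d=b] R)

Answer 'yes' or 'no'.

E1 row counts bottom-up:
  S → 6
  R → 5
  (S ⋈[d=b] R) → 3
  σ[e>=4]((S ⋈[d=b] R)) → 2
E2 row counts bottom-up:
  S → 6
  σ[e>=4](S) → 2
  R → 5
  (σ[e>=4](S) ⋈[d=b] R) → 2

E1 and E2 produce the same multiset:
e | w | d | b | u | f
6 | t | 6 | 6 | p | 7
6 | t | 6 | 6 | q | 5

yes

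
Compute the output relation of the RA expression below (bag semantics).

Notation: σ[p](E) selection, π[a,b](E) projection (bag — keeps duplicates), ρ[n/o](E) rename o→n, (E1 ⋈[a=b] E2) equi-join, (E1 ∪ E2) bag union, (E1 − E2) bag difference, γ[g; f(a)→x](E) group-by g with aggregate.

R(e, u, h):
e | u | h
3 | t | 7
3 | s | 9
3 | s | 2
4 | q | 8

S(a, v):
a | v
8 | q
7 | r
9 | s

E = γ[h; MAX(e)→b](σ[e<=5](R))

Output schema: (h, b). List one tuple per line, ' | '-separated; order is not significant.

Row counts bottom-up:
  R → 4
  σ[e<=5](R) → 4
  γ[h; MAX(e)→b](σ[e<=5](R)) → 4

== RESULT ==
h | b
2 | 3
7 | 3
8 | 4
9 | 3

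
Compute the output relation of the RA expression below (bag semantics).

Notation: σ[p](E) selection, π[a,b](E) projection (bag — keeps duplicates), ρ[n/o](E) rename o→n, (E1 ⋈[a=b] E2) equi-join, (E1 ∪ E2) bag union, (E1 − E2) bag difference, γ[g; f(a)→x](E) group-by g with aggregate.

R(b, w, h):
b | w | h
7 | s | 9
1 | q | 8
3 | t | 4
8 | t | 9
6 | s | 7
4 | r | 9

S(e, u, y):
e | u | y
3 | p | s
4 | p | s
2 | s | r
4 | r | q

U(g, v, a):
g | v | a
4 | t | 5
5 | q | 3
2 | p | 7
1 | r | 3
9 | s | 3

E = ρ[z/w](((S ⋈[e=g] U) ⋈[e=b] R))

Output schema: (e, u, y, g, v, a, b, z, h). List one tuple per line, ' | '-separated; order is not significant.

Subexpression sizes:
  S → 4
  U → 5
  (S ⋈[e=g] U) → 3
  R → 6
  ((S ⋈[e=g] U) ⋈[e=b] R) → 2
  ρ[z/w](((S ⋈[e=g] U) ⋈[e=b] R)) → 2

== RESULT ==
e | u | y | g | v | a | b | z | h
4 | p | s | 4 | t | 5 | 4 | r | 9
4 | r | q | 4 | t | 5 | 4 | r | 9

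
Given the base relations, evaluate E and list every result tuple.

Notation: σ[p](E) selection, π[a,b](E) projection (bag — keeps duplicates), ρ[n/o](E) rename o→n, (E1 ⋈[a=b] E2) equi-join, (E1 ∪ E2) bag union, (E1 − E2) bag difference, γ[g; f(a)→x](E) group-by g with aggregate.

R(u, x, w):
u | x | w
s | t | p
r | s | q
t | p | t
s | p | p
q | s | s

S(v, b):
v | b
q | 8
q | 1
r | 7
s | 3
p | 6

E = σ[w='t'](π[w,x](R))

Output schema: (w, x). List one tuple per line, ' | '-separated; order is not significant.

Stepwise |·|:
  R → 5
  π[w,x](R) → 5
  σ[w='t'](π[w,x](R)) → 1

== RESULT ==
w | x
t | p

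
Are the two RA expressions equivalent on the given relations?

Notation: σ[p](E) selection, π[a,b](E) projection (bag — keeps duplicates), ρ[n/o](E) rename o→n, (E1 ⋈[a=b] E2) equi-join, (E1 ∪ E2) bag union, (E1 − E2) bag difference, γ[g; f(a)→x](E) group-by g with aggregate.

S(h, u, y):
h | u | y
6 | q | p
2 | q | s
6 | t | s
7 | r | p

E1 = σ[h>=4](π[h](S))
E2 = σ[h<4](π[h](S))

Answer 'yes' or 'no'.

E1 row counts bottom-up:
  S → 4
  π[h](S) → 4
  σ[h>=4](π[h](S)) → 3
E2 row counts bottom-up:
  S → 4
  π[h](S) → 4
  σ[h<4](π[h](S)) → 1

E1 result:
h
6
6
7
E2 result:
h
2
Witness: (6,) appears 2× in E1 but 0× in E2.

no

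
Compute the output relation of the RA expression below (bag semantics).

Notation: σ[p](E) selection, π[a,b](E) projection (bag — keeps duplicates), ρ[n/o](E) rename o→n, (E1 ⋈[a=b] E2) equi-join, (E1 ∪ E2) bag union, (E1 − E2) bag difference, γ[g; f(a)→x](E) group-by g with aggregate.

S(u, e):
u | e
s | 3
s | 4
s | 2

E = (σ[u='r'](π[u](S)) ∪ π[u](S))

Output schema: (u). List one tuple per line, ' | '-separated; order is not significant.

Per-node cardinality:
  S → 3
  π[u](S) → 3
  σ[u='r'](π[u](S)) → 0
  S → 3
  π[u](S) → 3
  (σ[u='r'](π[u](S)) ∪ π[u](S)) → 3

== RESULT ==
u
s
s
s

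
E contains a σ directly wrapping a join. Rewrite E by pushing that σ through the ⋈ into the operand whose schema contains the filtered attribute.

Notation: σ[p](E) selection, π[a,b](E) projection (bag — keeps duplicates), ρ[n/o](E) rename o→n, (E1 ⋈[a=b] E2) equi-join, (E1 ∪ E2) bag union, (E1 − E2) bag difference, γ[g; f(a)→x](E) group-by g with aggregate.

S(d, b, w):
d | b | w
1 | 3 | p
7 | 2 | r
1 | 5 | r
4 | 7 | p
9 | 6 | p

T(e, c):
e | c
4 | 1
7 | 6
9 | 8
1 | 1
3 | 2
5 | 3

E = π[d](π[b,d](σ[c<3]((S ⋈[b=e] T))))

σ filters on c, owned by the right side.
E' = π[d](π[b,d]((S ⋈[b=e] σ[c<3](T))))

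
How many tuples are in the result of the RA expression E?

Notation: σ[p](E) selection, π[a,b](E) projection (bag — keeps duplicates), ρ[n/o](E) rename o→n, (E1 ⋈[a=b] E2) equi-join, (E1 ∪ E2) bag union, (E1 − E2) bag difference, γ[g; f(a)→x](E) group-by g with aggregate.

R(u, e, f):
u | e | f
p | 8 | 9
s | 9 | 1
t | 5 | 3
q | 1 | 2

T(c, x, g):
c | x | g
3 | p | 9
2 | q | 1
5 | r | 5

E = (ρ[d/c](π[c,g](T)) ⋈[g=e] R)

Row counts bottom-up:
  T → 3
  π[c,g](T) → 3
  ρ[d/c](π[c,g](T)) → 3
  R → 4
  (ρ[d/c](π[c,g](T)) ⋈[g=e] R) → 3

|E| = 3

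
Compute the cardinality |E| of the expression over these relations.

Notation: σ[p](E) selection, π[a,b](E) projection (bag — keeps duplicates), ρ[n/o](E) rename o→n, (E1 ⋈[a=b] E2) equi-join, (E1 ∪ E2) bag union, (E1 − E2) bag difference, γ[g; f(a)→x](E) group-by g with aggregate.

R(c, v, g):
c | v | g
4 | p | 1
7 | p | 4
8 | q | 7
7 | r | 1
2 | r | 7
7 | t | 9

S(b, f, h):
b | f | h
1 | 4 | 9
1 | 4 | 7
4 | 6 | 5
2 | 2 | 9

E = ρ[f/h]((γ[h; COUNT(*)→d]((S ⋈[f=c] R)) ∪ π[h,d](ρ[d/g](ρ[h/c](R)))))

Row counts bottom-up:
  S → 4
  R → 6
  (S ⋈[f=c] R) → 3
  γ[h; COUNT(*)→d]((S ⋈[f=c] R)) → 2
  R → 6
  ρ[h/c](R) → 6
  ρ[d/g](ρ[h/c](R)) → 6
  π[h,d](ρ[d/g](ρ[h/c](R))) → 6
  (γ[h; COUNT(*)→d]((S ⋈[f=c] R)) ∪ π[h,d](ρ[d/g](ρ[h/c](R)))) → 8
  ρ[f/h]((γ[h; COUNT(*)→d]((S ⋈[f=c] R)) ∪ π[h,d](ρ[d/g](ρ[h/c](R))))) → 8

|E| = 8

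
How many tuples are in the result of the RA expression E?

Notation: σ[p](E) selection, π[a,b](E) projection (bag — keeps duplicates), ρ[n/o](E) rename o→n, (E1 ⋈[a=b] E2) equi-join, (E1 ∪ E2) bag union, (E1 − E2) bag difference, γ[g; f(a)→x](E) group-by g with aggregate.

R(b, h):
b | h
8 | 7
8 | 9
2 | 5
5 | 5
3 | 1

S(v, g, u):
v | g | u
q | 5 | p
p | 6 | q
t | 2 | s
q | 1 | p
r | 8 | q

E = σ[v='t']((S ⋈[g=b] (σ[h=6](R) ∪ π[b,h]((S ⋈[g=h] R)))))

Stepwise |·|:
  S → 5
  R → 5
  σ[h=6](R) → 0
  S → 5
  R → 5
  (S ⋈[g=h] R) → 3
  π[b,h]((S ⋈[g=h] R)) → 3
  (σ[h=6](R) ∪ π[b,h]((S ⋈[g=h] R))) → 3
  (S ⋈[g=b] (σ[h=6](R) ∪ π[b,h]((S ⋈[g=h] R)))) → 2
  σ[v='t']((S ⋈[g=b] (σ[h=6](R) ∪ π[b,h]((S ⋈[g=h] R))))) → 1

|E| = 1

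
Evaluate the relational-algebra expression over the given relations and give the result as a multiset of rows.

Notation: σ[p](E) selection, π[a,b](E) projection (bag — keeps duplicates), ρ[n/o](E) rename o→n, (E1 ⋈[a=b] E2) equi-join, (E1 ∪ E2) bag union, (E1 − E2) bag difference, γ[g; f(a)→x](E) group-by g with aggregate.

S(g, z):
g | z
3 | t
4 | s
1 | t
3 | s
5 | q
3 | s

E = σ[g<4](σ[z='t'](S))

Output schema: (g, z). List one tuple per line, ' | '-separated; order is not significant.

Subexpression sizes:
  S → 6
  σ[z='t'](S) → 2
  σ[g<4](σ[z='t'](S)) → 2

== RESULT ==
g | z
1 | t
3 | t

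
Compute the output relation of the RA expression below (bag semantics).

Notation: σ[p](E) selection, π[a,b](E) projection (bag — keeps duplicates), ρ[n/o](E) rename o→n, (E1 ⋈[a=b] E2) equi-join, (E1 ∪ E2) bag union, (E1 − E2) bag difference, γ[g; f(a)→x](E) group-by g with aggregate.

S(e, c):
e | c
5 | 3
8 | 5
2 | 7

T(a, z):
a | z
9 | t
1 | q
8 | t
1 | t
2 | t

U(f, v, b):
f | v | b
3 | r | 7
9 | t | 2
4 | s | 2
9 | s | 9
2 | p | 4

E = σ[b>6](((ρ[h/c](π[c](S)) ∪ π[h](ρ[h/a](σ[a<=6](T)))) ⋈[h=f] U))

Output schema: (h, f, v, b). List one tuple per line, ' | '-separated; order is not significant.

Subexpression sizes:
  S → 3
  π[c](S) → 3
  ρ[h/c](π[c](S)) → 3
  T → 5
  σ[a<=6](T) → 3
  ρ[h/a](σ[a<=6](T)) → 3
  π[h](ρ[h/a](σ[a<=6](T))) → 3
  (ρ[h/c](π[c](S)) ∪ π[h](ρ[h/a](σ[a<=6](T)))) → 6
  U → 5
  ((ρ[h/c](π[c](S)) ∪ π[h](ρ[h/a](σ[a<=6](T)))) ⋈[h=f] U) → 2
  σ[b>6](((ρ[h/c](π[c](S)) ∪ π[h](ρ[h/a](σ[a<=6](T)))) ⋈[h=f] U)) → 1

== RESULT ==
h | f | v | b
3 | 3 | r | 7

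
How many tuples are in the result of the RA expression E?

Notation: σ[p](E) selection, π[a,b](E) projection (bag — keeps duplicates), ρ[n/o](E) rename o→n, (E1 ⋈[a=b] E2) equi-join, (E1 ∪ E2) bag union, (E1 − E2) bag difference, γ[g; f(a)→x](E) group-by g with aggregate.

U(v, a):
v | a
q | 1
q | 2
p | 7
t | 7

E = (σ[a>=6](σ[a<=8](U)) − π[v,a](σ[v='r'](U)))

Subexpression sizes:
  U → 4
  σ[a<=8](U) → 4
  σ[a>=6](σ[a<=8](U)) → 2
  U → 4
  σ[v='r'](U) → 0
  π[v,a](σ[v='r'](U)) → 0
  (σ[a>=6](σ[a<=8](U)) − π[v,a](σ[v='r'](U))) → 2

|E| = 2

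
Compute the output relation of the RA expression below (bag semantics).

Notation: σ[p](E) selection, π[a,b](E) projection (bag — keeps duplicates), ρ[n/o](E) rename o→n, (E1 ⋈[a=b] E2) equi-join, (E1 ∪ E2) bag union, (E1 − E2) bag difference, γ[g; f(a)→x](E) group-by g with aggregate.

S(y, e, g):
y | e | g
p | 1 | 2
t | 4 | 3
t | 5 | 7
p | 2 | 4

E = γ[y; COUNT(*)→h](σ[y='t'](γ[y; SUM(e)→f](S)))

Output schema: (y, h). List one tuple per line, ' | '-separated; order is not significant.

Per-node cardinality:
  S → 4
  γ[y; SUM(e)→f](S) → 2
  σ[y='t'](γ[y; SUM(e)→f](S)) → 1
  γ[y; COUNT(*)→h](σ[y='t'](γ[y; SUM(e)→f](S))) → 1

== RESULT ==
y | h
t | 1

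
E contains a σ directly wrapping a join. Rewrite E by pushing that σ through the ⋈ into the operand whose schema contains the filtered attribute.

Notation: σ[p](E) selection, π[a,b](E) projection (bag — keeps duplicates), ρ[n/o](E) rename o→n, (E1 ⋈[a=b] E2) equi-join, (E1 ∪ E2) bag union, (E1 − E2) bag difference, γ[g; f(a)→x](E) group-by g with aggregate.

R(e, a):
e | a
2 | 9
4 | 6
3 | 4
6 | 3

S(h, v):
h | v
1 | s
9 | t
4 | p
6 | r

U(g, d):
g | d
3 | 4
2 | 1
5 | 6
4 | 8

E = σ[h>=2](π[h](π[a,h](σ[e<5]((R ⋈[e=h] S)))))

σ filters on e, owned by the left side.
E' = σ[h>=2](π[h](π[a,h]((σ[e<5](R) ⋈[e=h] S))))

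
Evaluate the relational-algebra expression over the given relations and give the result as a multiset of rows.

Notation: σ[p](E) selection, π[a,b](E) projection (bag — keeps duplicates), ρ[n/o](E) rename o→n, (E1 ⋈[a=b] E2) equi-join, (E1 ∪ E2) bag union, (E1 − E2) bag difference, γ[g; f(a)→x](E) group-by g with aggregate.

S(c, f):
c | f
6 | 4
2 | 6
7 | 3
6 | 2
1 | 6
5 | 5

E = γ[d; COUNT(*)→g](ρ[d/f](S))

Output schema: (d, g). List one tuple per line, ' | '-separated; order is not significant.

Row counts bottom-up:
  S → 6
  ρ[d/f](S) → 6
  γ[d; COUNT(*)→g](ρ[d/f](S)) → 5

== RESULT ==
d | g
2 | 1
3 | 1
4 | 1
5 | 1
6 | 2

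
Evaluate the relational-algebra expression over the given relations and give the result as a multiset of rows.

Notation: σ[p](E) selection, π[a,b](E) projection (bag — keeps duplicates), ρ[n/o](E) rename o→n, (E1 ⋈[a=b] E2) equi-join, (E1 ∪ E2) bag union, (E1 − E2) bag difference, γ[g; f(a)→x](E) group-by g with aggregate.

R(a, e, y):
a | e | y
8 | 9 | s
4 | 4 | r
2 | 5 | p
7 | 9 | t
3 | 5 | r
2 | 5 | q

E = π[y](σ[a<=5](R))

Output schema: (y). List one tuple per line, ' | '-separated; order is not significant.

Subexpression sizes:
  R → 6
  σ[a<=5](R) → 4
  π[y](σ[a<=5](R)) → 4

== RESULT ==
y
p
q
r
r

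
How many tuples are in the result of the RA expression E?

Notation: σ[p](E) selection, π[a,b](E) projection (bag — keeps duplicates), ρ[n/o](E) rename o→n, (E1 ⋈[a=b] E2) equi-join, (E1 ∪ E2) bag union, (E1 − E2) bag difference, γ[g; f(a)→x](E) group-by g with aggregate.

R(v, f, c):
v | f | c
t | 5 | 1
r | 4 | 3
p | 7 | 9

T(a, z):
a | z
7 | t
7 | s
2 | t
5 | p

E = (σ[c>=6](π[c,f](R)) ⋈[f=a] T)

Row counts bottom-up:
  R → 3
  π[c,f](R) → 3
  σ[c>=6](π[c,f](R)) → 1
  T → 4
  (σ[c>=6](π[c,f](R)) ⋈[f=a] T) → 2

|E| = 2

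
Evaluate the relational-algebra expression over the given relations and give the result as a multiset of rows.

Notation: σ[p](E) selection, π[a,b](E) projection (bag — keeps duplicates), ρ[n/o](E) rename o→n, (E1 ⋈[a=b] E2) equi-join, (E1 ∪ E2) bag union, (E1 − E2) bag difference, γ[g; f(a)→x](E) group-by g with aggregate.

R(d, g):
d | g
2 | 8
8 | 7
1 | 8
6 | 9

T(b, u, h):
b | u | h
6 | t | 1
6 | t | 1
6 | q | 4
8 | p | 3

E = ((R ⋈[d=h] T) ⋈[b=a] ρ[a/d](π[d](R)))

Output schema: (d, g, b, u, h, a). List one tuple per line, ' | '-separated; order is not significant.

Subexpression sizes:
  R → 4
  T → 4
  (R ⋈[d=h] T) → 2
  R → 4
  π[d](R) → 4
  ρ[a/d](π[d](R)) → 4
  ((R ⋈[d=h] T) ⋈[b=a] ρ[a/d](π[d](R))) → 2

== RESULT ==
d | g | b | u | h | a
1 | 8 | 6 | t | 1 | 6
1 | 8 | 6 | t | 1 | 6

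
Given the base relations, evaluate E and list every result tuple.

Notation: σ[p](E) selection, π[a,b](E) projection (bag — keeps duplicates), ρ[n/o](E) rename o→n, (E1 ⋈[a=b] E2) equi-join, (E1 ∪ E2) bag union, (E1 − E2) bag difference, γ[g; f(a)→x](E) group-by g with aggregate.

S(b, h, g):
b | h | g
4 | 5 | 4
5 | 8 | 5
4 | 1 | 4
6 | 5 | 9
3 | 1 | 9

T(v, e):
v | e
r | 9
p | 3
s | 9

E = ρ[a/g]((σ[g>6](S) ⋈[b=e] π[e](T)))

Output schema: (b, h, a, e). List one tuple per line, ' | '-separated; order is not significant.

Subexpression sizes:
  S → 5
  σ[g>6](S) → 2
  T → 3
  π[e](T) → 3
  (σ[g>6](S) ⋈[b=e] π[e](T)) → 1
  ρ[a/g]((σ[g>6](S) ⋈[b=e] π[e](T))) → 1

== RESULT ==
b | h | a | e
3 | 1 | 9 | 3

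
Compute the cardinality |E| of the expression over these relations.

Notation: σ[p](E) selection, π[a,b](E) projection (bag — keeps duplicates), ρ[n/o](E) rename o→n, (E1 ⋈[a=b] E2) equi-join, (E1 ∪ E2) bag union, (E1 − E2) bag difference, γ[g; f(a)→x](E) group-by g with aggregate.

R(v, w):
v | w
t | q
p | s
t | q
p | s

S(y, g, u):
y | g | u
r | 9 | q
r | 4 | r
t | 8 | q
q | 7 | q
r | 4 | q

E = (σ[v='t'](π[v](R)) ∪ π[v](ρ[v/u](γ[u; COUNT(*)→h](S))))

Row counts bottom-up:
  R → 4
  π[v](R) → 4
  σ[v='t'](π[v](R)) → 2
  S → 5
  γ[u; COUNT(*)→h](S) → 2
  ρ[v/u](γ[u; COUNT(*)→h](S)) → 2
  π[v](ρ[v/u](γ[u; COUNT(*)→h](S))) → 2
  (σ[v='t'](π[v](R)) ∪ π[v](ρ[v/u](γ[u; COUNT(*)→h](S)))) → 4

|E| = 4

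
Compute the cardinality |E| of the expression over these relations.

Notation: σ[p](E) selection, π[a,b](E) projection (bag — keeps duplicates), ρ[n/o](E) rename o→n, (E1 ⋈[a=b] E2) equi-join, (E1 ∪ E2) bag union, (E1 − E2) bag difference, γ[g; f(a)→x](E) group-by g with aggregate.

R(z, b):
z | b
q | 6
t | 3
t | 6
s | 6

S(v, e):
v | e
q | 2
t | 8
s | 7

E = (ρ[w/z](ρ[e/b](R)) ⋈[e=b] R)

Per-node cardinality:
  R → 4
  ρ[e/b](R) → 4
  ρ[w/z](ρ[e/b](R)) → 4
  R → 4
  (ρ[w/z](ρ[e/b](R)) ⋈[e=b] R) → 10

|E| = 10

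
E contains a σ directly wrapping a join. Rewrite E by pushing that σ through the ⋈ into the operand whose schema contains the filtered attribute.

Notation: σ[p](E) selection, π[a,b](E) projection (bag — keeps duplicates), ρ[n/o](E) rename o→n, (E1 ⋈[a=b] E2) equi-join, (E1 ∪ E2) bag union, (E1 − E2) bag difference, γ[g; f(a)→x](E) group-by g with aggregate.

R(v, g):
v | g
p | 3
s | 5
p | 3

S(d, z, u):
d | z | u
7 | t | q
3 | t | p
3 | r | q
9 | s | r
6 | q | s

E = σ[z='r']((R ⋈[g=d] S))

σ filters on z, owned by the right side.
E' = (R ⋈[g=d] σ[z='r'](S))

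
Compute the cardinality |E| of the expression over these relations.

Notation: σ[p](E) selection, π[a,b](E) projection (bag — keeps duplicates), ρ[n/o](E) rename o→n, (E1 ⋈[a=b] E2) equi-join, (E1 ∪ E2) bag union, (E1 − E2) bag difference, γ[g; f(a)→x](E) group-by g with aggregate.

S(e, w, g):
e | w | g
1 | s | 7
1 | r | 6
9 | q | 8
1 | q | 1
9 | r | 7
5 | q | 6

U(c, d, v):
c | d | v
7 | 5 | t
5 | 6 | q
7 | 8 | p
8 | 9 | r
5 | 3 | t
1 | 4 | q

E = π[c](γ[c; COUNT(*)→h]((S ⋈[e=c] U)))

Row counts bottom-up:
  S → 6
  U → 6
  (S ⋈[e=c] U) → 5
  γ[c; COUNT(*)→h]((S ⋈[e=c] U)) → 2
  π[c](γ[c; COUNT(*)→h]((S ⋈[e=c] U))) → 2

|E| = 2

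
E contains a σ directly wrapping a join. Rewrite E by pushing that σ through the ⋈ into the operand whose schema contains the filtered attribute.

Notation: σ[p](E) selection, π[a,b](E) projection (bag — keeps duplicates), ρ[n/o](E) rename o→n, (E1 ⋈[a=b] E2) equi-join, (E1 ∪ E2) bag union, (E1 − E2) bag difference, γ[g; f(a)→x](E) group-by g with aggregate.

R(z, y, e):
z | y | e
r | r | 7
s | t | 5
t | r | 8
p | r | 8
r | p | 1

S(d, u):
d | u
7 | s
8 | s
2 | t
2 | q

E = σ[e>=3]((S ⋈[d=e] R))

σ filters on e, owned by the right side.
E' = (S ⋈[d=e] σ[e>=3](R))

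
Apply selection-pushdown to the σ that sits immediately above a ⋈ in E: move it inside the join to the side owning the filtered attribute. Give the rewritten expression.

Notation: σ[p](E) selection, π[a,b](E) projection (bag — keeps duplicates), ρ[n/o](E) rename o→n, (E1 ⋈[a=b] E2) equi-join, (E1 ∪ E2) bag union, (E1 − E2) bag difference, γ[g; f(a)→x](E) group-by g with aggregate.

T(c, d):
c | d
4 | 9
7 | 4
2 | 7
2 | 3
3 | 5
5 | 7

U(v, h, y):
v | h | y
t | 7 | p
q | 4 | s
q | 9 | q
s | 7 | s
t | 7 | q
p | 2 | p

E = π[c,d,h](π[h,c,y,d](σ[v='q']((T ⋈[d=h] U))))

σ filters on v, owned by the right side.
E' = π[c,d,h](π[h,c,y,d]((T ⋈[d=h] σ[v='q'](U))))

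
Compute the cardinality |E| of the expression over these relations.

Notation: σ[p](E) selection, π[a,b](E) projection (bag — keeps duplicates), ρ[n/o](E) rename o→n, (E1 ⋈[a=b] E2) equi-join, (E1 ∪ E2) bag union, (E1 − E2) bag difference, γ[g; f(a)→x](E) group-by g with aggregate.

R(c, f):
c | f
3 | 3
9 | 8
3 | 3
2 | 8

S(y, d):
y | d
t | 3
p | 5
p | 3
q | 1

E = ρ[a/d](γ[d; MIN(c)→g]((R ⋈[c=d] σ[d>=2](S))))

Subexpression sizes:
  R → 4
  S → 4
  σ[d>=2](S) → 3
  (R ⋈[c=d] σ[d>=2](S)) → 4
  γ[d; MIN(c)→g]((R ⋈[c=d] σ[d>=2](S))) → 1
  ρ[a/d](γ[d; MIN(c)→g]((R ⋈[c=d] σ[d>=2](S)))) → 1

|E| = 1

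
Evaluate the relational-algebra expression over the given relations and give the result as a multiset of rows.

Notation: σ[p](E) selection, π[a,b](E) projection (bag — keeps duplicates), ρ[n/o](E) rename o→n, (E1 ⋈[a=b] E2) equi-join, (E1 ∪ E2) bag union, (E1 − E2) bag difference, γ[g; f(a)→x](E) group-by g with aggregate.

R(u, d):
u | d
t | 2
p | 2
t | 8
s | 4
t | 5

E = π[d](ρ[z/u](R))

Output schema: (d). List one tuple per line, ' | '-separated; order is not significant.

Row counts bottom-up:
  R → 5
  ρ[z/u](R) → 5
  π[d](ρ[z/u](R)) → 5

== RESULT ==
d
2
2
4
5
8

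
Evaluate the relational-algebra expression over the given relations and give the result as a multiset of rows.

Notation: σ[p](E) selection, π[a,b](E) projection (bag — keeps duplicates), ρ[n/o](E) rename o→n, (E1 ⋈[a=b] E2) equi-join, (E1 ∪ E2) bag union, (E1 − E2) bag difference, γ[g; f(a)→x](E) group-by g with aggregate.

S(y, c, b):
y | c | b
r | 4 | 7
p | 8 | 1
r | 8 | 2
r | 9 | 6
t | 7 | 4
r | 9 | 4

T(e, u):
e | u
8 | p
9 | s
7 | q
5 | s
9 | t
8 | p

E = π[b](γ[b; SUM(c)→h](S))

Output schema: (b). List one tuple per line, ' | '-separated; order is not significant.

Row counts bottom-up:
  S → 6
  γ[b; SUM(c)→h](S) → 5
  π[b](γ[b; SUM(c)→h](S)) → 5

== RESULT ==
b
1
2
4
6
7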